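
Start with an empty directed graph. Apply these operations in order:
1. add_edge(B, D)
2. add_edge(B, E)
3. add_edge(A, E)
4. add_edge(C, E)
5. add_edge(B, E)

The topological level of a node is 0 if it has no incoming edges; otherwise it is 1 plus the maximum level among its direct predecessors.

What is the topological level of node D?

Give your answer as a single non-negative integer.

Answer: 1

Derivation:
Op 1: add_edge(B, D). Edges now: 1
Op 2: add_edge(B, E). Edges now: 2
Op 3: add_edge(A, E). Edges now: 3
Op 4: add_edge(C, E). Edges now: 4
Op 5: add_edge(B, E) (duplicate, no change). Edges now: 4
Compute levels (Kahn BFS):
  sources (in-degree 0): A, B, C
  process A: level=0
    A->E: in-degree(E)=2, level(E)>=1
  process B: level=0
    B->D: in-degree(D)=0, level(D)=1, enqueue
    B->E: in-degree(E)=1, level(E)>=1
  process C: level=0
    C->E: in-degree(E)=0, level(E)=1, enqueue
  process D: level=1
  process E: level=1
All levels: A:0, B:0, C:0, D:1, E:1
level(D) = 1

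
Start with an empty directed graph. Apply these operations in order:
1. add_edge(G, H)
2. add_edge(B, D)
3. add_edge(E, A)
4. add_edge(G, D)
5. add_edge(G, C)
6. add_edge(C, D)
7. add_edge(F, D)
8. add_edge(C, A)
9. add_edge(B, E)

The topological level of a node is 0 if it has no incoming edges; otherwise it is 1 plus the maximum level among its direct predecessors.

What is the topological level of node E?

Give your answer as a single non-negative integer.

Op 1: add_edge(G, H). Edges now: 1
Op 2: add_edge(B, D). Edges now: 2
Op 3: add_edge(E, A). Edges now: 3
Op 4: add_edge(G, D). Edges now: 4
Op 5: add_edge(G, C). Edges now: 5
Op 6: add_edge(C, D). Edges now: 6
Op 7: add_edge(F, D). Edges now: 7
Op 8: add_edge(C, A). Edges now: 8
Op 9: add_edge(B, E). Edges now: 9
Compute levels (Kahn BFS):
  sources (in-degree 0): B, F, G
  process B: level=0
    B->D: in-degree(D)=3, level(D)>=1
    B->E: in-degree(E)=0, level(E)=1, enqueue
  process F: level=0
    F->D: in-degree(D)=2, level(D)>=1
  process G: level=0
    G->C: in-degree(C)=0, level(C)=1, enqueue
    G->D: in-degree(D)=1, level(D)>=1
    G->H: in-degree(H)=0, level(H)=1, enqueue
  process E: level=1
    E->A: in-degree(A)=1, level(A)>=2
  process C: level=1
    C->A: in-degree(A)=0, level(A)=2, enqueue
    C->D: in-degree(D)=0, level(D)=2, enqueue
  process H: level=1
  process A: level=2
  process D: level=2
All levels: A:2, B:0, C:1, D:2, E:1, F:0, G:0, H:1
level(E) = 1

Answer: 1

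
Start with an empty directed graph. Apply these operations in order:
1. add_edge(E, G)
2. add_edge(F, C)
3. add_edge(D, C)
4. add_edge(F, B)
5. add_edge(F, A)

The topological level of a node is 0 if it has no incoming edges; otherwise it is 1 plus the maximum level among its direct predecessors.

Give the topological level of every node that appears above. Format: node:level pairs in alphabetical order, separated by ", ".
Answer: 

Answer: A:1, B:1, C:1, D:0, E:0, F:0, G:1

Derivation:
Op 1: add_edge(E, G). Edges now: 1
Op 2: add_edge(F, C). Edges now: 2
Op 3: add_edge(D, C). Edges now: 3
Op 4: add_edge(F, B). Edges now: 4
Op 5: add_edge(F, A). Edges now: 5
Compute levels (Kahn BFS):
  sources (in-degree 0): D, E, F
  process D: level=0
    D->C: in-degree(C)=1, level(C)>=1
  process E: level=0
    E->G: in-degree(G)=0, level(G)=1, enqueue
  process F: level=0
    F->A: in-degree(A)=0, level(A)=1, enqueue
    F->B: in-degree(B)=0, level(B)=1, enqueue
    F->C: in-degree(C)=0, level(C)=1, enqueue
  process G: level=1
  process A: level=1
  process B: level=1
  process C: level=1
All levels: A:1, B:1, C:1, D:0, E:0, F:0, G:1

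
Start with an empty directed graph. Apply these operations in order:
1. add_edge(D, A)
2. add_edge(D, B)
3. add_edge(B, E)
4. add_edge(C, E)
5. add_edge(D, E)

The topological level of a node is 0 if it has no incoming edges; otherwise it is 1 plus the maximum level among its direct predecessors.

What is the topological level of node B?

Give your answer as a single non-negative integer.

Answer: 1

Derivation:
Op 1: add_edge(D, A). Edges now: 1
Op 2: add_edge(D, B). Edges now: 2
Op 3: add_edge(B, E). Edges now: 3
Op 4: add_edge(C, E). Edges now: 4
Op 5: add_edge(D, E). Edges now: 5
Compute levels (Kahn BFS):
  sources (in-degree 0): C, D
  process C: level=0
    C->E: in-degree(E)=2, level(E)>=1
  process D: level=0
    D->A: in-degree(A)=0, level(A)=1, enqueue
    D->B: in-degree(B)=0, level(B)=1, enqueue
    D->E: in-degree(E)=1, level(E)>=1
  process A: level=1
  process B: level=1
    B->E: in-degree(E)=0, level(E)=2, enqueue
  process E: level=2
All levels: A:1, B:1, C:0, D:0, E:2
level(B) = 1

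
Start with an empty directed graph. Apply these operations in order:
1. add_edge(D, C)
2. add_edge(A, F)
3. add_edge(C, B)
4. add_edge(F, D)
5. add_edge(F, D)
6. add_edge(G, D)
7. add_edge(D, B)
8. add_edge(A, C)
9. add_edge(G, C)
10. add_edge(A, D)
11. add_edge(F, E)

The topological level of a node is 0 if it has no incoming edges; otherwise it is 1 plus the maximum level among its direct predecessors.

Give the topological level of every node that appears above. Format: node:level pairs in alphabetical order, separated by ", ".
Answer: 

Answer: A:0, B:4, C:3, D:2, E:2, F:1, G:0

Derivation:
Op 1: add_edge(D, C). Edges now: 1
Op 2: add_edge(A, F). Edges now: 2
Op 3: add_edge(C, B). Edges now: 3
Op 4: add_edge(F, D). Edges now: 4
Op 5: add_edge(F, D) (duplicate, no change). Edges now: 4
Op 6: add_edge(G, D). Edges now: 5
Op 7: add_edge(D, B). Edges now: 6
Op 8: add_edge(A, C). Edges now: 7
Op 9: add_edge(G, C). Edges now: 8
Op 10: add_edge(A, D). Edges now: 9
Op 11: add_edge(F, E). Edges now: 10
Compute levels (Kahn BFS):
  sources (in-degree 0): A, G
  process A: level=0
    A->C: in-degree(C)=2, level(C)>=1
    A->D: in-degree(D)=2, level(D)>=1
    A->F: in-degree(F)=0, level(F)=1, enqueue
  process G: level=0
    G->C: in-degree(C)=1, level(C)>=1
    G->D: in-degree(D)=1, level(D)>=1
  process F: level=1
    F->D: in-degree(D)=0, level(D)=2, enqueue
    F->E: in-degree(E)=0, level(E)=2, enqueue
  process D: level=2
    D->B: in-degree(B)=1, level(B)>=3
    D->C: in-degree(C)=0, level(C)=3, enqueue
  process E: level=2
  process C: level=3
    C->B: in-degree(B)=0, level(B)=4, enqueue
  process B: level=4
All levels: A:0, B:4, C:3, D:2, E:2, F:1, G:0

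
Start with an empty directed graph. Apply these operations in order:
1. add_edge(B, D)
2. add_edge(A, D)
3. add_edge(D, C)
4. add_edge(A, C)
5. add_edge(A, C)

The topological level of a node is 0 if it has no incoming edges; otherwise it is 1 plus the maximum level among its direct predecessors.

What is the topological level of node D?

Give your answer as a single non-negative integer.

Answer: 1

Derivation:
Op 1: add_edge(B, D). Edges now: 1
Op 2: add_edge(A, D). Edges now: 2
Op 3: add_edge(D, C). Edges now: 3
Op 4: add_edge(A, C). Edges now: 4
Op 5: add_edge(A, C) (duplicate, no change). Edges now: 4
Compute levels (Kahn BFS):
  sources (in-degree 0): A, B
  process A: level=0
    A->C: in-degree(C)=1, level(C)>=1
    A->D: in-degree(D)=1, level(D)>=1
  process B: level=0
    B->D: in-degree(D)=0, level(D)=1, enqueue
  process D: level=1
    D->C: in-degree(C)=0, level(C)=2, enqueue
  process C: level=2
All levels: A:0, B:0, C:2, D:1
level(D) = 1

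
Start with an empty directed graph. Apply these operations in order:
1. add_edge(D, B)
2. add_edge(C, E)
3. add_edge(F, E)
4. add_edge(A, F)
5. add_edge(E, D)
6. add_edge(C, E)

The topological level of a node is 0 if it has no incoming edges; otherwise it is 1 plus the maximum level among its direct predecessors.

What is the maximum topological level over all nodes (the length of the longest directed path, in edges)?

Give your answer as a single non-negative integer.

Answer: 4

Derivation:
Op 1: add_edge(D, B). Edges now: 1
Op 2: add_edge(C, E). Edges now: 2
Op 3: add_edge(F, E). Edges now: 3
Op 4: add_edge(A, F). Edges now: 4
Op 5: add_edge(E, D). Edges now: 5
Op 6: add_edge(C, E) (duplicate, no change). Edges now: 5
Compute levels (Kahn BFS):
  sources (in-degree 0): A, C
  process A: level=0
    A->F: in-degree(F)=0, level(F)=1, enqueue
  process C: level=0
    C->E: in-degree(E)=1, level(E)>=1
  process F: level=1
    F->E: in-degree(E)=0, level(E)=2, enqueue
  process E: level=2
    E->D: in-degree(D)=0, level(D)=3, enqueue
  process D: level=3
    D->B: in-degree(B)=0, level(B)=4, enqueue
  process B: level=4
All levels: A:0, B:4, C:0, D:3, E:2, F:1
max level = 4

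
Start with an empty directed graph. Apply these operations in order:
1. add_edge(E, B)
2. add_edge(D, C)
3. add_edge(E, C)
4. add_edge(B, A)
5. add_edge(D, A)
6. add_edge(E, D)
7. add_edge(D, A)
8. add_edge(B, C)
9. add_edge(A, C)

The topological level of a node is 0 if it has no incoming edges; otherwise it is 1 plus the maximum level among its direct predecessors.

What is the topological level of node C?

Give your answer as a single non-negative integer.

Op 1: add_edge(E, B). Edges now: 1
Op 2: add_edge(D, C). Edges now: 2
Op 3: add_edge(E, C). Edges now: 3
Op 4: add_edge(B, A). Edges now: 4
Op 5: add_edge(D, A). Edges now: 5
Op 6: add_edge(E, D). Edges now: 6
Op 7: add_edge(D, A) (duplicate, no change). Edges now: 6
Op 8: add_edge(B, C). Edges now: 7
Op 9: add_edge(A, C). Edges now: 8
Compute levels (Kahn BFS):
  sources (in-degree 0): E
  process E: level=0
    E->B: in-degree(B)=0, level(B)=1, enqueue
    E->C: in-degree(C)=3, level(C)>=1
    E->D: in-degree(D)=0, level(D)=1, enqueue
  process B: level=1
    B->A: in-degree(A)=1, level(A)>=2
    B->C: in-degree(C)=2, level(C)>=2
  process D: level=1
    D->A: in-degree(A)=0, level(A)=2, enqueue
    D->C: in-degree(C)=1, level(C)>=2
  process A: level=2
    A->C: in-degree(C)=0, level(C)=3, enqueue
  process C: level=3
All levels: A:2, B:1, C:3, D:1, E:0
level(C) = 3

Answer: 3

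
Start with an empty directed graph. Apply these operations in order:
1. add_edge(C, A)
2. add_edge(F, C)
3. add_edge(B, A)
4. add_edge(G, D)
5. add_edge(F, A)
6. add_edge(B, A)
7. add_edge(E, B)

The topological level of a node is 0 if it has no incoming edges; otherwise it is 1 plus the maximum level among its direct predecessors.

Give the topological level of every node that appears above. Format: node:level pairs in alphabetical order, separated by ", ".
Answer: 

Answer: A:2, B:1, C:1, D:1, E:0, F:0, G:0

Derivation:
Op 1: add_edge(C, A). Edges now: 1
Op 2: add_edge(F, C). Edges now: 2
Op 3: add_edge(B, A). Edges now: 3
Op 4: add_edge(G, D). Edges now: 4
Op 5: add_edge(F, A). Edges now: 5
Op 6: add_edge(B, A) (duplicate, no change). Edges now: 5
Op 7: add_edge(E, B). Edges now: 6
Compute levels (Kahn BFS):
  sources (in-degree 0): E, F, G
  process E: level=0
    E->B: in-degree(B)=0, level(B)=1, enqueue
  process F: level=0
    F->A: in-degree(A)=2, level(A)>=1
    F->C: in-degree(C)=0, level(C)=1, enqueue
  process G: level=0
    G->D: in-degree(D)=0, level(D)=1, enqueue
  process B: level=1
    B->A: in-degree(A)=1, level(A)>=2
  process C: level=1
    C->A: in-degree(A)=0, level(A)=2, enqueue
  process D: level=1
  process A: level=2
All levels: A:2, B:1, C:1, D:1, E:0, F:0, G:0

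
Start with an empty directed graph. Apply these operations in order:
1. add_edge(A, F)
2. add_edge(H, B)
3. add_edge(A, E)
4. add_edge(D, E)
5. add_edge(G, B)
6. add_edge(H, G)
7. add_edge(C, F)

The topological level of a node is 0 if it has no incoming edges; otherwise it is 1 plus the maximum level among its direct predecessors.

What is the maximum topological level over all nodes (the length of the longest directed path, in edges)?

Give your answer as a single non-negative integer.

Answer: 2

Derivation:
Op 1: add_edge(A, F). Edges now: 1
Op 2: add_edge(H, B). Edges now: 2
Op 3: add_edge(A, E). Edges now: 3
Op 4: add_edge(D, E). Edges now: 4
Op 5: add_edge(G, B). Edges now: 5
Op 6: add_edge(H, G). Edges now: 6
Op 7: add_edge(C, F). Edges now: 7
Compute levels (Kahn BFS):
  sources (in-degree 0): A, C, D, H
  process A: level=0
    A->E: in-degree(E)=1, level(E)>=1
    A->F: in-degree(F)=1, level(F)>=1
  process C: level=0
    C->F: in-degree(F)=0, level(F)=1, enqueue
  process D: level=0
    D->E: in-degree(E)=0, level(E)=1, enqueue
  process H: level=0
    H->B: in-degree(B)=1, level(B)>=1
    H->G: in-degree(G)=0, level(G)=1, enqueue
  process F: level=1
  process E: level=1
  process G: level=1
    G->B: in-degree(B)=0, level(B)=2, enqueue
  process B: level=2
All levels: A:0, B:2, C:0, D:0, E:1, F:1, G:1, H:0
max level = 2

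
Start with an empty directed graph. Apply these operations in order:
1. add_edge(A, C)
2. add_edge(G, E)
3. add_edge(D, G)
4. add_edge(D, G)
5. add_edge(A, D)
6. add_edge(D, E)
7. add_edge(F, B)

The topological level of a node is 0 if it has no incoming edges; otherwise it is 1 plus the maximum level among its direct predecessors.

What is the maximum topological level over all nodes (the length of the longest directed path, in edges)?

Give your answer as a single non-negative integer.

Op 1: add_edge(A, C). Edges now: 1
Op 2: add_edge(G, E). Edges now: 2
Op 3: add_edge(D, G). Edges now: 3
Op 4: add_edge(D, G) (duplicate, no change). Edges now: 3
Op 5: add_edge(A, D). Edges now: 4
Op 6: add_edge(D, E). Edges now: 5
Op 7: add_edge(F, B). Edges now: 6
Compute levels (Kahn BFS):
  sources (in-degree 0): A, F
  process A: level=0
    A->C: in-degree(C)=0, level(C)=1, enqueue
    A->D: in-degree(D)=0, level(D)=1, enqueue
  process F: level=0
    F->B: in-degree(B)=0, level(B)=1, enqueue
  process C: level=1
  process D: level=1
    D->E: in-degree(E)=1, level(E)>=2
    D->G: in-degree(G)=0, level(G)=2, enqueue
  process B: level=1
  process G: level=2
    G->E: in-degree(E)=0, level(E)=3, enqueue
  process E: level=3
All levels: A:0, B:1, C:1, D:1, E:3, F:0, G:2
max level = 3

Answer: 3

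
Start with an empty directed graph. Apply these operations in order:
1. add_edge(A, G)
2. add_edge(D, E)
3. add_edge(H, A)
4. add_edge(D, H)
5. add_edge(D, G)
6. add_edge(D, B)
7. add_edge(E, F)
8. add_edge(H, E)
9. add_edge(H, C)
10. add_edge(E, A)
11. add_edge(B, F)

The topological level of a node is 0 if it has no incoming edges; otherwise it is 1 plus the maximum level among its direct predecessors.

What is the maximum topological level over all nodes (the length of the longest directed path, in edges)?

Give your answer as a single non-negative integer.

Answer: 4

Derivation:
Op 1: add_edge(A, G). Edges now: 1
Op 2: add_edge(D, E). Edges now: 2
Op 3: add_edge(H, A). Edges now: 3
Op 4: add_edge(D, H). Edges now: 4
Op 5: add_edge(D, G). Edges now: 5
Op 6: add_edge(D, B). Edges now: 6
Op 7: add_edge(E, F). Edges now: 7
Op 8: add_edge(H, E). Edges now: 8
Op 9: add_edge(H, C). Edges now: 9
Op 10: add_edge(E, A). Edges now: 10
Op 11: add_edge(B, F). Edges now: 11
Compute levels (Kahn BFS):
  sources (in-degree 0): D
  process D: level=0
    D->B: in-degree(B)=0, level(B)=1, enqueue
    D->E: in-degree(E)=1, level(E)>=1
    D->G: in-degree(G)=1, level(G)>=1
    D->H: in-degree(H)=0, level(H)=1, enqueue
  process B: level=1
    B->F: in-degree(F)=1, level(F)>=2
  process H: level=1
    H->A: in-degree(A)=1, level(A)>=2
    H->C: in-degree(C)=0, level(C)=2, enqueue
    H->E: in-degree(E)=0, level(E)=2, enqueue
  process C: level=2
  process E: level=2
    E->A: in-degree(A)=0, level(A)=3, enqueue
    E->F: in-degree(F)=0, level(F)=3, enqueue
  process A: level=3
    A->G: in-degree(G)=0, level(G)=4, enqueue
  process F: level=3
  process G: level=4
All levels: A:3, B:1, C:2, D:0, E:2, F:3, G:4, H:1
max level = 4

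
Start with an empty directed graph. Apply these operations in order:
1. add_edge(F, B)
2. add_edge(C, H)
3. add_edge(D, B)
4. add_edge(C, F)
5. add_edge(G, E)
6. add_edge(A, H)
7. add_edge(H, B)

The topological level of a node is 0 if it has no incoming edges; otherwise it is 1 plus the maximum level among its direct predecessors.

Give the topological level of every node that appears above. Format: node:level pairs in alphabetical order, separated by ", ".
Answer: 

Answer: A:0, B:2, C:0, D:0, E:1, F:1, G:0, H:1

Derivation:
Op 1: add_edge(F, B). Edges now: 1
Op 2: add_edge(C, H). Edges now: 2
Op 3: add_edge(D, B). Edges now: 3
Op 4: add_edge(C, F). Edges now: 4
Op 5: add_edge(G, E). Edges now: 5
Op 6: add_edge(A, H). Edges now: 6
Op 7: add_edge(H, B). Edges now: 7
Compute levels (Kahn BFS):
  sources (in-degree 0): A, C, D, G
  process A: level=0
    A->H: in-degree(H)=1, level(H)>=1
  process C: level=0
    C->F: in-degree(F)=0, level(F)=1, enqueue
    C->H: in-degree(H)=0, level(H)=1, enqueue
  process D: level=0
    D->B: in-degree(B)=2, level(B)>=1
  process G: level=0
    G->E: in-degree(E)=0, level(E)=1, enqueue
  process F: level=1
    F->B: in-degree(B)=1, level(B)>=2
  process H: level=1
    H->B: in-degree(B)=0, level(B)=2, enqueue
  process E: level=1
  process B: level=2
All levels: A:0, B:2, C:0, D:0, E:1, F:1, G:0, H:1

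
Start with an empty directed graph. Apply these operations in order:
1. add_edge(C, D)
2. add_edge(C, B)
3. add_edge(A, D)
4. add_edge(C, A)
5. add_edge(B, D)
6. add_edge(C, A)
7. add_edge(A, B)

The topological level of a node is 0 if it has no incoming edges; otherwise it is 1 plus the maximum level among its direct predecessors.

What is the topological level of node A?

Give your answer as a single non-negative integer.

Answer: 1

Derivation:
Op 1: add_edge(C, D). Edges now: 1
Op 2: add_edge(C, B). Edges now: 2
Op 3: add_edge(A, D). Edges now: 3
Op 4: add_edge(C, A). Edges now: 4
Op 5: add_edge(B, D). Edges now: 5
Op 6: add_edge(C, A) (duplicate, no change). Edges now: 5
Op 7: add_edge(A, B). Edges now: 6
Compute levels (Kahn BFS):
  sources (in-degree 0): C
  process C: level=0
    C->A: in-degree(A)=0, level(A)=1, enqueue
    C->B: in-degree(B)=1, level(B)>=1
    C->D: in-degree(D)=2, level(D)>=1
  process A: level=1
    A->B: in-degree(B)=0, level(B)=2, enqueue
    A->D: in-degree(D)=1, level(D)>=2
  process B: level=2
    B->D: in-degree(D)=0, level(D)=3, enqueue
  process D: level=3
All levels: A:1, B:2, C:0, D:3
level(A) = 1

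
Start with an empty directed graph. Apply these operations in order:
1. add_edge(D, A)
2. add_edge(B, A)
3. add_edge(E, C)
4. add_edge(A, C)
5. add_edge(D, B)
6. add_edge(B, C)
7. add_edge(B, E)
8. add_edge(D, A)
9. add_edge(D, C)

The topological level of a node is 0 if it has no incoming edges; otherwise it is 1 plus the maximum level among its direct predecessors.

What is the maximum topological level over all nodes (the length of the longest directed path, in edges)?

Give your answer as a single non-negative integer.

Op 1: add_edge(D, A). Edges now: 1
Op 2: add_edge(B, A). Edges now: 2
Op 3: add_edge(E, C). Edges now: 3
Op 4: add_edge(A, C). Edges now: 4
Op 5: add_edge(D, B). Edges now: 5
Op 6: add_edge(B, C). Edges now: 6
Op 7: add_edge(B, E). Edges now: 7
Op 8: add_edge(D, A) (duplicate, no change). Edges now: 7
Op 9: add_edge(D, C). Edges now: 8
Compute levels (Kahn BFS):
  sources (in-degree 0): D
  process D: level=0
    D->A: in-degree(A)=1, level(A)>=1
    D->B: in-degree(B)=0, level(B)=1, enqueue
    D->C: in-degree(C)=3, level(C)>=1
  process B: level=1
    B->A: in-degree(A)=0, level(A)=2, enqueue
    B->C: in-degree(C)=2, level(C)>=2
    B->E: in-degree(E)=0, level(E)=2, enqueue
  process A: level=2
    A->C: in-degree(C)=1, level(C)>=3
  process E: level=2
    E->C: in-degree(C)=0, level(C)=3, enqueue
  process C: level=3
All levels: A:2, B:1, C:3, D:0, E:2
max level = 3

Answer: 3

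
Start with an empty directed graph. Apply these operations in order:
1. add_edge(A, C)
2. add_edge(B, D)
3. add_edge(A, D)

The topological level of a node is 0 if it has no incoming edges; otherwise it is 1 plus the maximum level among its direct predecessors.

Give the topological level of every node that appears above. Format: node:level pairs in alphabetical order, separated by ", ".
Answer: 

Answer: A:0, B:0, C:1, D:1

Derivation:
Op 1: add_edge(A, C). Edges now: 1
Op 2: add_edge(B, D). Edges now: 2
Op 3: add_edge(A, D). Edges now: 3
Compute levels (Kahn BFS):
  sources (in-degree 0): A, B
  process A: level=0
    A->C: in-degree(C)=0, level(C)=1, enqueue
    A->D: in-degree(D)=1, level(D)>=1
  process B: level=0
    B->D: in-degree(D)=0, level(D)=1, enqueue
  process C: level=1
  process D: level=1
All levels: A:0, B:0, C:1, D:1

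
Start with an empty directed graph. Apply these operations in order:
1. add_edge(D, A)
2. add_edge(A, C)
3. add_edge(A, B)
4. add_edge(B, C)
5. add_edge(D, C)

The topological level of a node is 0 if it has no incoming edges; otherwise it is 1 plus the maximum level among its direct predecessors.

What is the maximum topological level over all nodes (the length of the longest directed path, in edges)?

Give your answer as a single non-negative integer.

Op 1: add_edge(D, A). Edges now: 1
Op 2: add_edge(A, C). Edges now: 2
Op 3: add_edge(A, B). Edges now: 3
Op 4: add_edge(B, C). Edges now: 4
Op 5: add_edge(D, C). Edges now: 5
Compute levels (Kahn BFS):
  sources (in-degree 0): D
  process D: level=0
    D->A: in-degree(A)=0, level(A)=1, enqueue
    D->C: in-degree(C)=2, level(C)>=1
  process A: level=1
    A->B: in-degree(B)=0, level(B)=2, enqueue
    A->C: in-degree(C)=1, level(C)>=2
  process B: level=2
    B->C: in-degree(C)=0, level(C)=3, enqueue
  process C: level=3
All levels: A:1, B:2, C:3, D:0
max level = 3

Answer: 3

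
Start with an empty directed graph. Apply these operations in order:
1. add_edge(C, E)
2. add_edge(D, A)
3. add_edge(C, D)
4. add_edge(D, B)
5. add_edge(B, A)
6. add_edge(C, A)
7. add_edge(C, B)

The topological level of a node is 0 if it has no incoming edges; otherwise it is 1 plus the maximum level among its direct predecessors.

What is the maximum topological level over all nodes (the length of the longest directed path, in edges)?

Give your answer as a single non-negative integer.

Answer: 3

Derivation:
Op 1: add_edge(C, E). Edges now: 1
Op 2: add_edge(D, A). Edges now: 2
Op 3: add_edge(C, D). Edges now: 3
Op 4: add_edge(D, B). Edges now: 4
Op 5: add_edge(B, A). Edges now: 5
Op 6: add_edge(C, A). Edges now: 6
Op 7: add_edge(C, B). Edges now: 7
Compute levels (Kahn BFS):
  sources (in-degree 0): C
  process C: level=0
    C->A: in-degree(A)=2, level(A)>=1
    C->B: in-degree(B)=1, level(B)>=1
    C->D: in-degree(D)=0, level(D)=1, enqueue
    C->E: in-degree(E)=0, level(E)=1, enqueue
  process D: level=1
    D->A: in-degree(A)=1, level(A)>=2
    D->B: in-degree(B)=0, level(B)=2, enqueue
  process E: level=1
  process B: level=2
    B->A: in-degree(A)=0, level(A)=3, enqueue
  process A: level=3
All levels: A:3, B:2, C:0, D:1, E:1
max level = 3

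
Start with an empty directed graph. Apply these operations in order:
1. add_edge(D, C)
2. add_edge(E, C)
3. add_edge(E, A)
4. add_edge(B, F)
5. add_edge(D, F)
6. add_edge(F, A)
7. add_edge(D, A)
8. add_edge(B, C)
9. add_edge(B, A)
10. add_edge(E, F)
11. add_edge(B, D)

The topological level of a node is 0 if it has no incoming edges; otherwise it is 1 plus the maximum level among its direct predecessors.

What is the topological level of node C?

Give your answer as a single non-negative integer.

Op 1: add_edge(D, C). Edges now: 1
Op 2: add_edge(E, C). Edges now: 2
Op 3: add_edge(E, A). Edges now: 3
Op 4: add_edge(B, F). Edges now: 4
Op 5: add_edge(D, F). Edges now: 5
Op 6: add_edge(F, A). Edges now: 6
Op 7: add_edge(D, A). Edges now: 7
Op 8: add_edge(B, C). Edges now: 8
Op 9: add_edge(B, A). Edges now: 9
Op 10: add_edge(E, F). Edges now: 10
Op 11: add_edge(B, D). Edges now: 11
Compute levels (Kahn BFS):
  sources (in-degree 0): B, E
  process B: level=0
    B->A: in-degree(A)=3, level(A)>=1
    B->C: in-degree(C)=2, level(C)>=1
    B->D: in-degree(D)=0, level(D)=1, enqueue
    B->F: in-degree(F)=2, level(F)>=1
  process E: level=0
    E->A: in-degree(A)=2, level(A)>=1
    E->C: in-degree(C)=1, level(C)>=1
    E->F: in-degree(F)=1, level(F)>=1
  process D: level=1
    D->A: in-degree(A)=1, level(A)>=2
    D->C: in-degree(C)=0, level(C)=2, enqueue
    D->F: in-degree(F)=0, level(F)=2, enqueue
  process C: level=2
  process F: level=2
    F->A: in-degree(A)=0, level(A)=3, enqueue
  process A: level=3
All levels: A:3, B:0, C:2, D:1, E:0, F:2
level(C) = 2

Answer: 2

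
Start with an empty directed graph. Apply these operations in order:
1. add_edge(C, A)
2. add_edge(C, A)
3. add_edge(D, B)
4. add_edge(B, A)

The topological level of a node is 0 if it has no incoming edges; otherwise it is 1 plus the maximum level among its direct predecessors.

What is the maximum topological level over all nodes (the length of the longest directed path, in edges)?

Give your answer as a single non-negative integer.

Op 1: add_edge(C, A). Edges now: 1
Op 2: add_edge(C, A) (duplicate, no change). Edges now: 1
Op 3: add_edge(D, B). Edges now: 2
Op 4: add_edge(B, A). Edges now: 3
Compute levels (Kahn BFS):
  sources (in-degree 0): C, D
  process C: level=0
    C->A: in-degree(A)=1, level(A)>=1
  process D: level=0
    D->B: in-degree(B)=0, level(B)=1, enqueue
  process B: level=1
    B->A: in-degree(A)=0, level(A)=2, enqueue
  process A: level=2
All levels: A:2, B:1, C:0, D:0
max level = 2

Answer: 2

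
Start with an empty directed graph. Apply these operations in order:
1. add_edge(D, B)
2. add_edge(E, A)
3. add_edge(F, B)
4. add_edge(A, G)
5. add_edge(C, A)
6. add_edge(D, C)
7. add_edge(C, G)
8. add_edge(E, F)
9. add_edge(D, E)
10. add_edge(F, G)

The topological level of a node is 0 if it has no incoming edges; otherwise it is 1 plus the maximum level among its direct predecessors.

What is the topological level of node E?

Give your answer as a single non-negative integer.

Op 1: add_edge(D, B). Edges now: 1
Op 2: add_edge(E, A). Edges now: 2
Op 3: add_edge(F, B). Edges now: 3
Op 4: add_edge(A, G). Edges now: 4
Op 5: add_edge(C, A). Edges now: 5
Op 6: add_edge(D, C). Edges now: 6
Op 7: add_edge(C, G). Edges now: 7
Op 8: add_edge(E, F). Edges now: 8
Op 9: add_edge(D, E). Edges now: 9
Op 10: add_edge(F, G). Edges now: 10
Compute levels (Kahn BFS):
  sources (in-degree 0): D
  process D: level=0
    D->B: in-degree(B)=1, level(B)>=1
    D->C: in-degree(C)=0, level(C)=1, enqueue
    D->E: in-degree(E)=0, level(E)=1, enqueue
  process C: level=1
    C->A: in-degree(A)=1, level(A)>=2
    C->G: in-degree(G)=2, level(G)>=2
  process E: level=1
    E->A: in-degree(A)=0, level(A)=2, enqueue
    E->F: in-degree(F)=0, level(F)=2, enqueue
  process A: level=2
    A->G: in-degree(G)=1, level(G)>=3
  process F: level=2
    F->B: in-degree(B)=0, level(B)=3, enqueue
    F->G: in-degree(G)=0, level(G)=3, enqueue
  process B: level=3
  process G: level=3
All levels: A:2, B:3, C:1, D:0, E:1, F:2, G:3
level(E) = 1

Answer: 1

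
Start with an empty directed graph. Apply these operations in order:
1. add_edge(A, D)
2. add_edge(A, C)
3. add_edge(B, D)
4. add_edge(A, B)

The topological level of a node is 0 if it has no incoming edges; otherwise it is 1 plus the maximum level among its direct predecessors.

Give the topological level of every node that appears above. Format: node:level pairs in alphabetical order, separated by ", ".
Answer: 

Answer: A:0, B:1, C:1, D:2

Derivation:
Op 1: add_edge(A, D). Edges now: 1
Op 2: add_edge(A, C). Edges now: 2
Op 3: add_edge(B, D). Edges now: 3
Op 4: add_edge(A, B). Edges now: 4
Compute levels (Kahn BFS):
  sources (in-degree 0): A
  process A: level=0
    A->B: in-degree(B)=0, level(B)=1, enqueue
    A->C: in-degree(C)=0, level(C)=1, enqueue
    A->D: in-degree(D)=1, level(D)>=1
  process B: level=1
    B->D: in-degree(D)=0, level(D)=2, enqueue
  process C: level=1
  process D: level=2
All levels: A:0, B:1, C:1, D:2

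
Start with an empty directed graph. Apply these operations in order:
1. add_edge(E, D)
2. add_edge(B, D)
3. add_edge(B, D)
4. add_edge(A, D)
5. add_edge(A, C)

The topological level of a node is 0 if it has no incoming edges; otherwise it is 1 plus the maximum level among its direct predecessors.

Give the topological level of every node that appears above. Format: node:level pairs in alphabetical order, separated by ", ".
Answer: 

Answer: A:0, B:0, C:1, D:1, E:0

Derivation:
Op 1: add_edge(E, D). Edges now: 1
Op 2: add_edge(B, D). Edges now: 2
Op 3: add_edge(B, D) (duplicate, no change). Edges now: 2
Op 4: add_edge(A, D). Edges now: 3
Op 5: add_edge(A, C). Edges now: 4
Compute levels (Kahn BFS):
  sources (in-degree 0): A, B, E
  process A: level=0
    A->C: in-degree(C)=0, level(C)=1, enqueue
    A->D: in-degree(D)=2, level(D)>=1
  process B: level=0
    B->D: in-degree(D)=1, level(D)>=1
  process E: level=0
    E->D: in-degree(D)=0, level(D)=1, enqueue
  process C: level=1
  process D: level=1
All levels: A:0, B:0, C:1, D:1, E:0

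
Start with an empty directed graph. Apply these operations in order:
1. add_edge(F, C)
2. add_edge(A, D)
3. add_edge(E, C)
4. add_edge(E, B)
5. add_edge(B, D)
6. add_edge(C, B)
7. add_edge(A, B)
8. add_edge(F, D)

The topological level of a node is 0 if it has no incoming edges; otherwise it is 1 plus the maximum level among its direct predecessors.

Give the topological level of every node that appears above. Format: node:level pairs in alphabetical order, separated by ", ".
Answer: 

Op 1: add_edge(F, C). Edges now: 1
Op 2: add_edge(A, D). Edges now: 2
Op 3: add_edge(E, C). Edges now: 3
Op 4: add_edge(E, B). Edges now: 4
Op 5: add_edge(B, D). Edges now: 5
Op 6: add_edge(C, B). Edges now: 6
Op 7: add_edge(A, B). Edges now: 7
Op 8: add_edge(F, D). Edges now: 8
Compute levels (Kahn BFS):
  sources (in-degree 0): A, E, F
  process A: level=0
    A->B: in-degree(B)=2, level(B)>=1
    A->D: in-degree(D)=2, level(D)>=1
  process E: level=0
    E->B: in-degree(B)=1, level(B)>=1
    E->C: in-degree(C)=1, level(C)>=1
  process F: level=0
    F->C: in-degree(C)=0, level(C)=1, enqueue
    F->D: in-degree(D)=1, level(D)>=1
  process C: level=1
    C->B: in-degree(B)=0, level(B)=2, enqueue
  process B: level=2
    B->D: in-degree(D)=0, level(D)=3, enqueue
  process D: level=3
All levels: A:0, B:2, C:1, D:3, E:0, F:0

Answer: A:0, B:2, C:1, D:3, E:0, F:0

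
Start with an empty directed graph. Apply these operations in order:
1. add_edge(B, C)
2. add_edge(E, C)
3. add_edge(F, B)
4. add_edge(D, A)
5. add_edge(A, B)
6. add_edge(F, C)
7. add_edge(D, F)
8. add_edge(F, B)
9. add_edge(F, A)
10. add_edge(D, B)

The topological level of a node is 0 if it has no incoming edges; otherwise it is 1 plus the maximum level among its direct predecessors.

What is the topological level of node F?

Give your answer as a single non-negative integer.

Answer: 1

Derivation:
Op 1: add_edge(B, C). Edges now: 1
Op 2: add_edge(E, C). Edges now: 2
Op 3: add_edge(F, B). Edges now: 3
Op 4: add_edge(D, A). Edges now: 4
Op 5: add_edge(A, B). Edges now: 5
Op 6: add_edge(F, C). Edges now: 6
Op 7: add_edge(D, F). Edges now: 7
Op 8: add_edge(F, B) (duplicate, no change). Edges now: 7
Op 9: add_edge(F, A). Edges now: 8
Op 10: add_edge(D, B). Edges now: 9
Compute levels (Kahn BFS):
  sources (in-degree 0): D, E
  process D: level=0
    D->A: in-degree(A)=1, level(A)>=1
    D->B: in-degree(B)=2, level(B)>=1
    D->F: in-degree(F)=0, level(F)=1, enqueue
  process E: level=0
    E->C: in-degree(C)=2, level(C)>=1
  process F: level=1
    F->A: in-degree(A)=0, level(A)=2, enqueue
    F->B: in-degree(B)=1, level(B)>=2
    F->C: in-degree(C)=1, level(C)>=2
  process A: level=2
    A->B: in-degree(B)=0, level(B)=3, enqueue
  process B: level=3
    B->C: in-degree(C)=0, level(C)=4, enqueue
  process C: level=4
All levels: A:2, B:3, C:4, D:0, E:0, F:1
level(F) = 1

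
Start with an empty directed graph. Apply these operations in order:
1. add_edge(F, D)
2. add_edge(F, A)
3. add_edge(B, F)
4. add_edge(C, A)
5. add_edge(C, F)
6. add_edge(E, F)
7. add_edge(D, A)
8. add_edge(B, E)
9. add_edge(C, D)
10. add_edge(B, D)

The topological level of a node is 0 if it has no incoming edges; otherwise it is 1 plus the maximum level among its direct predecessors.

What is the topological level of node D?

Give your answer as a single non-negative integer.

Op 1: add_edge(F, D). Edges now: 1
Op 2: add_edge(F, A). Edges now: 2
Op 3: add_edge(B, F). Edges now: 3
Op 4: add_edge(C, A). Edges now: 4
Op 5: add_edge(C, F). Edges now: 5
Op 6: add_edge(E, F). Edges now: 6
Op 7: add_edge(D, A). Edges now: 7
Op 8: add_edge(B, E). Edges now: 8
Op 9: add_edge(C, D). Edges now: 9
Op 10: add_edge(B, D). Edges now: 10
Compute levels (Kahn BFS):
  sources (in-degree 0): B, C
  process B: level=0
    B->D: in-degree(D)=2, level(D)>=1
    B->E: in-degree(E)=0, level(E)=1, enqueue
    B->F: in-degree(F)=2, level(F)>=1
  process C: level=0
    C->A: in-degree(A)=2, level(A)>=1
    C->D: in-degree(D)=1, level(D)>=1
    C->F: in-degree(F)=1, level(F)>=1
  process E: level=1
    E->F: in-degree(F)=0, level(F)=2, enqueue
  process F: level=2
    F->A: in-degree(A)=1, level(A)>=3
    F->D: in-degree(D)=0, level(D)=3, enqueue
  process D: level=3
    D->A: in-degree(A)=0, level(A)=4, enqueue
  process A: level=4
All levels: A:4, B:0, C:0, D:3, E:1, F:2
level(D) = 3

Answer: 3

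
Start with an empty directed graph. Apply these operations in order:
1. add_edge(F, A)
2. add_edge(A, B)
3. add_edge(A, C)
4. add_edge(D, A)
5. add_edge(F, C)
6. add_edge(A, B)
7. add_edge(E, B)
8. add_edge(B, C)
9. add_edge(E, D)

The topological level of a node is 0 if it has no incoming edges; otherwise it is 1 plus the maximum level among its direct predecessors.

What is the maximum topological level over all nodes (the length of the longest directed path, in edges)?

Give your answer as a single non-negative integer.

Answer: 4

Derivation:
Op 1: add_edge(F, A). Edges now: 1
Op 2: add_edge(A, B). Edges now: 2
Op 3: add_edge(A, C). Edges now: 3
Op 4: add_edge(D, A). Edges now: 4
Op 5: add_edge(F, C). Edges now: 5
Op 6: add_edge(A, B) (duplicate, no change). Edges now: 5
Op 7: add_edge(E, B). Edges now: 6
Op 8: add_edge(B, C). Edges now: 7
Op 9: add_edge(E, D). Edges now: 8
Compute levels (Kahn BFS):
  sources (in-degree 0): E, F
  process E: level=0
    E->B: in-degree(B)=1, level(B)>=1
    E->D: in-degree(D)=0, level(D)=1, enqueue
  process F: level=0
    F->A: in-degree(A)=1, level(A)>=1
    F->C: in-degree(C)=2, level(C)>=1
  process D: level=1
    D->A: in-degree(A)=0, level(A)=2, enqueue
  process A: level=2
    A->B: in-degree(B)=0, level(B)=3, enqueue
    A->C: in-degree(C)=1, level(C)>=3
  process B: level=3
    B->C: in-degree(C)=0, level(C)=4, enqueue
  process C: level=4
All levels: A:2, B:3, C:4, D:1, E:0, F:0
max level = 4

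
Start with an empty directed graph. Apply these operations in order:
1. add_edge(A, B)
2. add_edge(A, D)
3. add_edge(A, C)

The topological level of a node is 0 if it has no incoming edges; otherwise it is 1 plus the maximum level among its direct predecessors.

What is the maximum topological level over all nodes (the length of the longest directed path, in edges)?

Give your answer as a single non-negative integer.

Op 1: add_edge(A, B). Edges now: 1
Op 2: add_edge(A, D). Edges now: 2
Op 3: add_edge(A, C). Edges now: 3
Compute levels (Kahn BFS):
  sources (in-degree 0): A
  process A: level=0
    A->B: in-degree(B)=0, level(B)=1, enqueue
    A->C: in-degree(C)=0, level(C)=1, enqueue
    A->D: in-degree(D)=0, level(D)=1, enqueue
  process B: level=1
  process C: level=1
  process D: level=1
All levels: A:0, B:1, C:1, D:1
max level = 1

Answer: 1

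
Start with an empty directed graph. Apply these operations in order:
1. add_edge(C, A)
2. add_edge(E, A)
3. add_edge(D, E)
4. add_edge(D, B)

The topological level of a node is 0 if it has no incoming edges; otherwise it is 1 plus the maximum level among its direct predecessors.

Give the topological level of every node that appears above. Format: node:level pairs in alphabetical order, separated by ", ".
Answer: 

Op 1: add_edge(C, A). Edges now: 1
Op 2: add_edge(E, A). Edges now: 2
Op 3: add_edge(D, E). Edges now: 3
Op 4: add_edge(D, B). Edges now: 4
Compute levels (Kahn BFS):
  sources (in-degree 0): C, D
  process C: level=0
    C->A: in-degree(A)=1, level(A)>=1
  process D: level=0
    D->B: in-degree(B)=0, level(B)=1, enqueue
    D->E: in-degree(E)=0, level(E)=1, enqueue
  process B: level=1
  process E: level=1
    E->A: in-degree(A)=0, level(A)=2, enqueue
  process A: level=2
All levels: A:2, B:1, C:0, D:0, E:1

Answer: A:2, B:1, C:0, D:0, E:1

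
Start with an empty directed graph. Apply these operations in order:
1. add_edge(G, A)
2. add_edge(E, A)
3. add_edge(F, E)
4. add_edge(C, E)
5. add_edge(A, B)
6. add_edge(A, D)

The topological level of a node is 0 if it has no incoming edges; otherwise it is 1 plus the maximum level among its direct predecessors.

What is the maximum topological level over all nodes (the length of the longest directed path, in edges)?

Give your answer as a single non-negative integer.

Answer: 3

Derivation:
Op 1: add_edge(G, A). Edges now: 1
Op 2: add_edge(E, A). Edges now: 2
Op 3: add_edge(F, E). Edges now: 3
Op 4: add_edge(C, E). Edges now: 4
Op 5: add_edge(A, B). Edges now: 5
Op 6: add_edge(A, D). Edges now: 6
Compute levels (Kahn BFS):
  sources (in-degree 0): C, F, G
  process C: level=0
    C->E: in-degree(E)=1, level(E)>=1
  process F: level=0
    F->E: in-degree(E)=0, level(E)=1, enqueue
  process G: level=0
    G->A: in-degree(A)=1, level(A)>=1
  process E: level=1
    E->A: in-degree(A)=0, level(A)=2, enqueue
  process A: level=2
    A->B: in-degree(B)=0, level(B)=3, enqueue
    A->D: in-degree(D)=0, level(D)=3, enqueue
  process B: level=3
  process D: level=3
All levels: A:2, B:3, C:0, D:3, E:1, F:0, G:0
max level = 3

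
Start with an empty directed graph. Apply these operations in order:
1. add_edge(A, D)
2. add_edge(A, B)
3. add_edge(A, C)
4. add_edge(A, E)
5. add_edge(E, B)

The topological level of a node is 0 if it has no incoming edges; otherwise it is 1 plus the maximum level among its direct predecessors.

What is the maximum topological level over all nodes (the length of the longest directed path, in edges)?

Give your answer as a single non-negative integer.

Answer: 2

Derivation:
Op 1: add_edge(A, D). Edges now: 1
Op 2: add_edge(A, B). Edges now: 2
Op 3: add_edge(A, C). Edges now: 3
Op 4: add_edge(A, E). Edges now: 4
Op 5: add_edge(E, B). Edges now: 5
Compute levels (Kahn BFS):
  sources (in-degree 0): A
  process A: level=0
    A->B: in-degree(B)=1, level(B)>=1
    A->C: in-degree(C)=0, level(C)=1, enqueue
    A->D: in-degree(D)=0, level(D)=1, enqueue
    A->E: in-degree(E)=0, level(E)=1, enqueue
  process C: level=1
  process D: level=1
  process E: level=1
    E->B: in-degree(B)=0, level(B)=2, enqueue
  process B: level=2
All levels: A:0, B:2, C:1, D:1, E:1
max level = 2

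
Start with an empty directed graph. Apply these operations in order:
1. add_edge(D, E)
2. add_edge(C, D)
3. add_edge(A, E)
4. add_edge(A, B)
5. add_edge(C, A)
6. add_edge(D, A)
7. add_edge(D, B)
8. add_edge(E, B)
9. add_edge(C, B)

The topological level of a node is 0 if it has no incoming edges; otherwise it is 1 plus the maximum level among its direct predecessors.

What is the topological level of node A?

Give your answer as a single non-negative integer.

Op 1: add_edge(D, E). Edges now: 1
Op 2: add_edge(C, D). Edges now: 2
Op 3: add_edge(A, E). Edges now: 3
Op 4: add_edge(A, B). Edges now: 4
Op 5: add_edge(C, A). Edges now: 5
Op 6: add_edge(D, A). Edges now: 6
Op 7: add_edge(D, B). Edges now: 7
Op 8: add_edge(E, B). Edges now: 8
Op 9: add_edge(C, B). Edges now: 9
Compute levels (Kahn BFS):
  sources (in-degree 0): C
  process C: level=0
    C->A: in-degree(A)=1, level(A)>=1
    C->B: in-degree(B)=3, level(B)>=1
    C->D: in-degree(D)=0, level(D)=1, enqueue
  process D: level=1
    D->A: in-degree(A)=0, level(A)=2, enqueue
    D->B: in-degree(B)=2, level(B)>=2
    D->E: in-degree(E)=1, level(E)>=2
  process A: level=2
    A->B: in-degree(B)=1, level(B)>=3
    A->E: in-degree(E)=0, level(E)=3, enqueue
  process E: level=3
    E->B: in-degree(B)=0, level(B)=4, enqueue
  process B: level=4
All levels: A:2, B:4, C:0, D:1, E:3
level(A) = 2

Answer: 2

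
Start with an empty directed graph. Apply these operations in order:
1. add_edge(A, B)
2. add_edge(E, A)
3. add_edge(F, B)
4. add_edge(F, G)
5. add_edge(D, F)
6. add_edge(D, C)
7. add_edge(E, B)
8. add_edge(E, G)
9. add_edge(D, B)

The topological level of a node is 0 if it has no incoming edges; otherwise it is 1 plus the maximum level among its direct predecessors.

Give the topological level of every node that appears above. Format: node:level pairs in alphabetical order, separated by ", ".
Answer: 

Answer: A:1, B:2, C:1, D:0, E:0, F:1, G:2

Derivation:
Op 1: add_edge(A, B). Edges now: 1
Op 2: add_edge(E, A). Edges now: 2
Op 3: add_edge(F, B). Edges now: 3
Op 4: add_edge(F, G). Edges now: 4
Op 5: add_edge(D, F). Edges now: 5
Op 6: add_edge(D, C). Edges now: 6
Op 7: add_edge(E, B). Edges now: 7
Op 8: add_edge(E, G). Edges now: 8
Op 9: add_edge(D, B). Edges now: 9
Compute levels (Kahn BFS):
  sources (in-degree 0): D, E
  process D: level=0
    D->B: in-degree(B)=3, level(B)>=1
    D->C: in-degree(C)=0, level(C)=1, enqueue
    D->F: in-degree(F)=0, level(F)=1, enqueue
  process E: level=0
    E->A: in-degree(A)=0, level(A)=1, enqueue
    E->B: in-degree(B)=2, level(B)>=1
    E->G: in-degree(G)=1, level(G)>=1
  process C: level=1
  process F: level=1
    F->B: in-degree(B)=1, level(B)>=2
    F->G: in-degree(G)=0, level(G)=2, enqueue
  process A: level=1
    A->B: in-degree(B)=0, level(B)=2, enqueue
  process G: level=2
  process B: level=2
All levels: A:1, B:2, C:1, D:0, E:0, F:1, G:2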